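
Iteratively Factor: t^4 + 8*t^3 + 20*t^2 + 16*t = (t)*(t^3 + 8*t^2 + 20*t + 16) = t*(t + 2)*(t^2 + 6*t + 8) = t*(t + 2)*(t + 4)*(t + 2)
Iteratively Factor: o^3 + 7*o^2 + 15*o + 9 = (o + 3)*(o^2 + 4*o + 3) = (o + 1)*(o + 3)*(o + 3)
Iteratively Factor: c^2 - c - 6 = (c + 2)*(c - 3)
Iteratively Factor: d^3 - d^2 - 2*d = (d + 1)*(d^2 - 2*d) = d*(d + 1)*(d - 2)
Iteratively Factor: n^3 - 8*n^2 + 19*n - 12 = (n - 4)*(n^2 - 4*n + 3) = (n - 4)*(n - 3)*(n - 1)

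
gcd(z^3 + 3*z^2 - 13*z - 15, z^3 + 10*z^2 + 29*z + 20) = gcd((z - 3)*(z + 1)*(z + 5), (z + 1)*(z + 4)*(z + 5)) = z^2 + 6*z + 5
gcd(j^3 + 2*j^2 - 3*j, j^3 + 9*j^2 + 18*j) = j^2 + 3*j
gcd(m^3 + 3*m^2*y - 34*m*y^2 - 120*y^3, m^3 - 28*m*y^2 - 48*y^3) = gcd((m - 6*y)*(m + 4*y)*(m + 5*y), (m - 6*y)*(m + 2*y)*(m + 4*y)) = -m^2 + 2*m*y + 24*y^2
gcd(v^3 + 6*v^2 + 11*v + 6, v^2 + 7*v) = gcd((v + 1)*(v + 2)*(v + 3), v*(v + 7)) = 1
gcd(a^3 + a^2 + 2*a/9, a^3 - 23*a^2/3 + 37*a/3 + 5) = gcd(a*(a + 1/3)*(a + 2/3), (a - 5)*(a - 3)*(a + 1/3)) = a + 1/3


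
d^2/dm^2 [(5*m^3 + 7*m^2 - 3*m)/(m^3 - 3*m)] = 2*(7*m^3 + 36*m^2 + 63*m + 36)/(m^6 - 9*m^4 + 27*m^2 - 27)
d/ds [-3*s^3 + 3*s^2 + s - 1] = -9*s^2 + 6*s + 1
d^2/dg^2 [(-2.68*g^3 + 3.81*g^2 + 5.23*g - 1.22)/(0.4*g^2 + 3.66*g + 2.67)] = (-7.105427357601e-15*g^4 - 75.558016*g^3 - 182.722656*g^2 - 158.863032*g - 77.974338)/(0.064*g^6 + 1.7568*g^5 + 17.35632*g^4 + 72.481176*g^3 + 115.853436*g^2 + 78.275322*g + 19.034163)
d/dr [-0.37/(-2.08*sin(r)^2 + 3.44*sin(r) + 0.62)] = (1.2728 - 1.5392*sin(r))*cos(r)/(-2.08*sin(r)^2 + 3.44*sin(r) + 0.62)^2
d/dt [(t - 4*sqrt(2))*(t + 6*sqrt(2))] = 2*t + 2*sqrt(2)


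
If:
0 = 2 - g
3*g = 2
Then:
No Solution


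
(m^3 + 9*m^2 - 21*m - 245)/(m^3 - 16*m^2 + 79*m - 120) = (m^2 + 14*m + 49)/(m^2 - 11*m + 24)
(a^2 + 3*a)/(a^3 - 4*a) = (a + 3)/(a^2 - 4)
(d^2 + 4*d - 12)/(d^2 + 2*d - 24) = (d - 2)/(d - 4)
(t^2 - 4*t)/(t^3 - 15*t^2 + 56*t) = (t - 4)/(t^2 - 15*t + 56)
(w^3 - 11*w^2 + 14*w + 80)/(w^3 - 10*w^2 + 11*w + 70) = (w - 8)/(w - 7)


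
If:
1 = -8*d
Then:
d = -1/8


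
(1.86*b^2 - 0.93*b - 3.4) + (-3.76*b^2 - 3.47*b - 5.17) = -1.9*b^2 - 4.4*b - 8.57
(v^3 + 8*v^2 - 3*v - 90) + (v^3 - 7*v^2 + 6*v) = 2*v^3 + v^2 + 3*v - 90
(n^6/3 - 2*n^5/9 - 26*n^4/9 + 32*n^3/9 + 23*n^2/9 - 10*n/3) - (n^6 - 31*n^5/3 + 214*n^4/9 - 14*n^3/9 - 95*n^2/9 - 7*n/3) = -2*n^6/3 + 91*n^5/9 - 80*n^4/3 + 46*n^3/9 + 118*n^2/9 - n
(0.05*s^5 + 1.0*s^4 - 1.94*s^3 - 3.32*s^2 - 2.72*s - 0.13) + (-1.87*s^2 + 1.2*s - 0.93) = 0.05*s^5 + 1.0*s^4 - 1.94*s^3 - 5.19*s^2 - 1.52*s - 1.06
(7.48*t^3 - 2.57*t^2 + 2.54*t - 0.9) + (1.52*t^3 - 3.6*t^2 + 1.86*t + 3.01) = 9.0*t^3 - 6.17*t^2 + 4.4*t + 2.11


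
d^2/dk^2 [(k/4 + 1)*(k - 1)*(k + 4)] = 3*k/2 + 7/2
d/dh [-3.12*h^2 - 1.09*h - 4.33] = -6.24*h - 1.09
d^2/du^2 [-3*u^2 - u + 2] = -6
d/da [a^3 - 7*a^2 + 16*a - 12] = 3*a^2 - 14*a + 16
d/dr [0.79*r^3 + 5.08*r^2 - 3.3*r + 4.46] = 2.37*r^2 + 10.16*r - 3.3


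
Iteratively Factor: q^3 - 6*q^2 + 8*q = (q - 2)*(q^2 - 4*q) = (q - 4)*(q - 2)*(q)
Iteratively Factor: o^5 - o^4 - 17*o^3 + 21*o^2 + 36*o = (o - 3)*(o^4 + 2*o^3 - 11*o^2 - 12*o) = (o - 3)^2*(o^3 + 5*o^2 + 4*o) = o*(o - 3)^2*(o^2 + 5*o + 4) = o*(o - 3)^2*(o + 4)*(o + 1)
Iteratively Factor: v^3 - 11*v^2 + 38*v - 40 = (v - 5)*(v^2 - 6*v + 8) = (v - 5)*(v - 2)*(v - 4)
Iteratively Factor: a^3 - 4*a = (a)*(a^2 - 4) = a*(a + 2)*(a - 2)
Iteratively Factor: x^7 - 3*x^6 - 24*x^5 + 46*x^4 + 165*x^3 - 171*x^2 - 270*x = (x)*(x^6 - 3*x^5 - 24*x^4 + 46*x^3 + 165*x^2 - 171*x - 270) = x*(x + 3)*(x^5 - 6*x^4 - 6*x^3 + 64*x^2 - 27*x - 90) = x*(x - 3)*(x + 3)*(x^4 - 3*x^3 - 15*x^2 + 19*x + 30) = x*(x - 5)*(x - 3)*(x + 3)*(x^3 + 2*x^2 - 5*x - 6) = x*(x - 5)*(x - 3)*(x - 2)*(x + 3)*(x^2 + 4*x + 3) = x*(x - 5)*(x - 3)*(x - 2)*(x + 3)^2*(x + 1)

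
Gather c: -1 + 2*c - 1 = 2*c - 2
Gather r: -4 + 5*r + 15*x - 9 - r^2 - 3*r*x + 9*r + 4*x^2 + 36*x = -r^2 + r*(14 - 3*x) + 4*x^2 + 51*x - 13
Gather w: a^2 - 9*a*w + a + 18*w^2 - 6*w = a^2 + a + 18*w^2 + w*(-9*a - 6)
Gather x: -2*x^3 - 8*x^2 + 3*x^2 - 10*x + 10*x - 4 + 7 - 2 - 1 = -2*x^3 - 5*x^2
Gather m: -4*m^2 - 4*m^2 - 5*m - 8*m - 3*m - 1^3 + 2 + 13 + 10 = -8*m^2 - 16*m + 24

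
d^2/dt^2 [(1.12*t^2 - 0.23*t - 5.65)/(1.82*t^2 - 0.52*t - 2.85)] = (3.5527136788005e-15*t^4 + 0.596232000000002*t^3 - 77.43372*t^2 + 24.9249*t - 42.7925)/(6.028568*t^6 - 5.167344*t^5 - 26.844636*t^4 + 16.042832*t^3 + 42.03693*t^2 - 12.6711*t - 23.149125)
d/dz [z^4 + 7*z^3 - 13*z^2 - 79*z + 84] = 4*z^3 + 21*z^2 - 26*z - 79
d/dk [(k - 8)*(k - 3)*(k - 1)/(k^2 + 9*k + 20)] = (k^4 + 18*k^3 - 83*k^2 - 432*k + 916)/(k^4 + 18*k^3 + 121*k^2 + 360*k + 400)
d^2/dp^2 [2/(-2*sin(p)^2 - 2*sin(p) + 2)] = (4*sin(p)^4 + 3*sin(p)^3 - sin(p)^2 - 5*sin(p) - 4)/(sin(p) - cos(p)^2)^3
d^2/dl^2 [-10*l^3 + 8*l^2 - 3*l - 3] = 16 - 60*l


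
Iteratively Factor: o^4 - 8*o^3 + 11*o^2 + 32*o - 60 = (o + 2)*(o^3 - 10*o^2 + 31*o - 30) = (o - 5)*(o + 2)*(o^2 - 5*o + 6) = (o - 5)*(o - 3)*(o + 2)*(o - 2)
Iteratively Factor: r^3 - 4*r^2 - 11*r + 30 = (r + 3)*(r^2 - 7*r + 10) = (r - 2)*(r + 3)*(r - 5)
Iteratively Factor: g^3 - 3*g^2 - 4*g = (g)*(g^2 - 3*g - 4) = g*(g + 1)*(g - 4)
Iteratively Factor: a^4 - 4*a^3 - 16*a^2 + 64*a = (a)*(a^3 - 4*a^2 - 16*a + 64) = a*(a - 4)*(a^2 - 16) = a*(a - 4)^2*(a + 4)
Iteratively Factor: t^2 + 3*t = (t)*(t + 3)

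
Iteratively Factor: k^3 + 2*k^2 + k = (k)*(k^2 + 2*k + 1) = k*(k + 1)*(k + 1)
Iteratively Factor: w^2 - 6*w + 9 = (w - 3)*(w - 3)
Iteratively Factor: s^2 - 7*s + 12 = (s - 3)*(s - 4)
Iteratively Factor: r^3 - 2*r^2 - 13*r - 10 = (r - 5)*(r^2 + 3*r + 2) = (r - 5)*(r + 2)*(r + 1)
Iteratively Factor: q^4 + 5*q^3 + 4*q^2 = (q + 1)*(q^3 + 4*q^2) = q*(q + 1)*(q^2 + 4*q) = q*(q + 1)*(q + 4)*(q)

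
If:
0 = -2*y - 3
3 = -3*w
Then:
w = -1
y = -3/2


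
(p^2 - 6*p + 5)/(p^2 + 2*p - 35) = (p - 1)/(p + 7)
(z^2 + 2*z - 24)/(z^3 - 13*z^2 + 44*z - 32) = (z + 6)/(z^2 - 9*z + 8)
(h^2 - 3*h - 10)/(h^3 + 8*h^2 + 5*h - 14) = (h - 5)/(h^2 + 6*h - 7)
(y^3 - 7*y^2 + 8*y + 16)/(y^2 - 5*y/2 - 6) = 2*(y^2 - 3*y - 4)/(2*y + 3)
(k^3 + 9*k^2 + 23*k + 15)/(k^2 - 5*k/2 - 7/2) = 2*(k^2 + 8*k + 15)/(2*k - 7)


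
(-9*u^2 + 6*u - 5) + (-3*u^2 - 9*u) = -12*u^2 - 3*u - 5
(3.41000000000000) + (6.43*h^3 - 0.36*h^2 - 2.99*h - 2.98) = 6.43*h^3 - 0.36*h^2 - 2.99*h + 0.43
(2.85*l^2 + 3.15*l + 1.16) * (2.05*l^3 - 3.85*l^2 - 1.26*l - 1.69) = 5.8425*l^5 - 4.515*l^4 - 13.3405*l^3 - 13.2515*l^2 - 6.7851*l - 1.9604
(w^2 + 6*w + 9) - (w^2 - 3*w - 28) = 9*w + 37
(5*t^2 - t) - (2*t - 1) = 5*t^2 - 3*t + 1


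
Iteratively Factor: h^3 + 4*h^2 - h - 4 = (h - 1)*(h^2 + 5*h + 4) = (h - 1)*(h + 1)*(h + 4)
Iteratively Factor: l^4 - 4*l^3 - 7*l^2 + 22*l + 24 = (l + 2)*(l^3 - 6*l^2 + 5*l + 12) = (l - 3)*(l + 2)*(l^2 - 3*l - 4) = (l - 4)*(l - 3)*(l + 2)*(l + 1)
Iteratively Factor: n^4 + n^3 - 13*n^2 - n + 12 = (n + 1)*(n^3 - 13*n + 12) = (n - 1)*(n + 1)*(n^2 + n - 12) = (n - 3)*(n - 1)*(n + 1)*(n + 4)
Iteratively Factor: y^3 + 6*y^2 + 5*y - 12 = (y + 3)*(y^2 + 3*y - 4) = (y - 1)*(y + 3)*(y + 4)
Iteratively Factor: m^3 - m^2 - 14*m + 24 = (m + 4)*(m^2 - 5*m + 6) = (m - 3)*(m + 4)*(m - 2)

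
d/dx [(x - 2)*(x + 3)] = 2*x + 1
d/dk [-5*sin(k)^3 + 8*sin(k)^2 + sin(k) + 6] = (-15*sin(k)^2 + 16*sin(k) + 1)*cos(k)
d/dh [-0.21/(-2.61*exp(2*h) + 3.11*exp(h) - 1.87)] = (0.6531 - 1.0962*exp(h))*exp(h)/(2.61*exp(2*h) - 3.11*exp(h) + 1.87)^2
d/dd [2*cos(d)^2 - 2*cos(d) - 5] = 2*sin(d) - 2*sin(2*d)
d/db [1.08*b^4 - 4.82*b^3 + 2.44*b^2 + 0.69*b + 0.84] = 4.32*b^3 - 14.46*b^2 + 4.88*b + 0.69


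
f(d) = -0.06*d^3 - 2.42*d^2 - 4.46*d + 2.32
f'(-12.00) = 27.70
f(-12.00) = -188.96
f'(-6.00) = 18.10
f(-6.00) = -45.08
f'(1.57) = -12.50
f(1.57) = -10.88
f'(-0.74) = -0.98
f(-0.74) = 4.32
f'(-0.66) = -1.34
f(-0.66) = 4.23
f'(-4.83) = 14.72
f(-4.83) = -25.83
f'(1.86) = -14.09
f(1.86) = -14.73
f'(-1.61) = 2.87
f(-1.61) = 3.48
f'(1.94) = -14.53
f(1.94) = -15.88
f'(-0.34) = -2.84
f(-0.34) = 3.56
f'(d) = -0.18*d^2 - 4.84*d - 4.46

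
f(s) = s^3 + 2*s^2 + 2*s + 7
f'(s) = 3*s^2 + 4*s + 2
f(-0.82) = 6.15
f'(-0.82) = 0.74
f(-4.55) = -54.89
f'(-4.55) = 45.91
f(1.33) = 15.55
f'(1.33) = 12.63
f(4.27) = 129.86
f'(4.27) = 73.78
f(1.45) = 17.15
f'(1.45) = 14.11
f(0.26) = 7.67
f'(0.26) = 3.24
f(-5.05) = -80.88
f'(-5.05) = 58.31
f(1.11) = 13.05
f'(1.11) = 10.14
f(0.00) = 7.00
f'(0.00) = 2.00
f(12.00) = 2047.00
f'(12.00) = 482.00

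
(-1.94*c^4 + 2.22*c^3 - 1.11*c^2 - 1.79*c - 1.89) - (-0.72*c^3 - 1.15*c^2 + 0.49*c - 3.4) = -1.94*c^4 + 2.94*c^3 + 0.0399999999999998*c^2 - 2.28*c + 1.51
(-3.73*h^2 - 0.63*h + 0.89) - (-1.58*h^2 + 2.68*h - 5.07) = -2.15*h^2 - 3.31*h + 5.96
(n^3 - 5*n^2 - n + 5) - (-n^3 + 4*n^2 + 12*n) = 2*n^3 - 9*n^2 - 13*n + 5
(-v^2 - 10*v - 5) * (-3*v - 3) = 3*v^3 + 33*v^2 + 45*v + 15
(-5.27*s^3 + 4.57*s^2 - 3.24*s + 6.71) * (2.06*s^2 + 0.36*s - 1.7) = -10.8562*s^5 + 7.517*s^4 + 3.9298*s^3 + 4.8872*s^2 + 7.9236*s - 11.407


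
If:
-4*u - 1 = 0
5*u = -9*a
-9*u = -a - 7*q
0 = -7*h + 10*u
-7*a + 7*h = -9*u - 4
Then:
No Solution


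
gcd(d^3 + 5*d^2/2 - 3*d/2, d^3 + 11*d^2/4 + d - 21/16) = d - 1/2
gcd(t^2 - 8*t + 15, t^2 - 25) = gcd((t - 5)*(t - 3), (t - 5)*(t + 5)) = t - 5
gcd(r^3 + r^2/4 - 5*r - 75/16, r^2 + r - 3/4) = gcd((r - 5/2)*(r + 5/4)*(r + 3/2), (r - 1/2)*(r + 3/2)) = r + 3/2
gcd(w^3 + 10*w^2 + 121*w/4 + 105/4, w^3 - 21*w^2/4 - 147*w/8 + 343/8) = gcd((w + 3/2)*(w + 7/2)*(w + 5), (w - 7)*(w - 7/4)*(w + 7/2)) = w + 7/2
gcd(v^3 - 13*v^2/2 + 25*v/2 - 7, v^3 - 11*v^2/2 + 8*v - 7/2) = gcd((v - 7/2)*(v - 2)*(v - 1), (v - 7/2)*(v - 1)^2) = v^2 - 9*v/2 + 7/2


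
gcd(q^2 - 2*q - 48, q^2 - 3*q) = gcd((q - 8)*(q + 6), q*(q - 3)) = 1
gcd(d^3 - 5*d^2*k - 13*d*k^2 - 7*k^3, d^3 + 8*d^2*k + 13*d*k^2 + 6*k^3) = d^2 + 2*d*k + k^2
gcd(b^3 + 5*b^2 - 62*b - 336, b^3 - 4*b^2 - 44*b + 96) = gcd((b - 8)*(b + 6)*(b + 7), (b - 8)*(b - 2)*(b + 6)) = b^2 - 2*b - 48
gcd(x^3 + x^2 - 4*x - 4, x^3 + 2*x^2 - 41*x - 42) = x + 1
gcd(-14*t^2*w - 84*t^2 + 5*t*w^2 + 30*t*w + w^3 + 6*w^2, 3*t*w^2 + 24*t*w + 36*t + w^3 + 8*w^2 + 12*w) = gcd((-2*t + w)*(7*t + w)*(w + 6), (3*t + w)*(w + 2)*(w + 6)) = w + 6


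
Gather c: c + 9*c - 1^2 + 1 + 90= 10*c + 90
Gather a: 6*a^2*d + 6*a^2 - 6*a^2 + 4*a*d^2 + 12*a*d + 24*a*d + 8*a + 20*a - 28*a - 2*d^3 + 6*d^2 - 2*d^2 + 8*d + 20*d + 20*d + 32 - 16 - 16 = 6*a^2*d + a*(4*d^2 + 36*d) - 2*d^3 + 4*d^2 + 48*d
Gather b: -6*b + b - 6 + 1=-5*b - 5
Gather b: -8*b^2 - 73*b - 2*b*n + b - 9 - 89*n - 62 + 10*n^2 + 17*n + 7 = -8*b^2 + b*(-2*n - 72) + 10*n^2 - 72*n - 64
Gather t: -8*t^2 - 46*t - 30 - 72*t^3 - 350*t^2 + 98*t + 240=-72*t^3 - 358*t^2 + 52*t + 210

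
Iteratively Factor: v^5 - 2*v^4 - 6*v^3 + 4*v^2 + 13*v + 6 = (v - 2)*(v^4 - 6*v^2 - 8*v - 3) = (v - 2)*(v + 1)*(v^3 - v^2 - 5*v - 3) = (v - 2)*(v + 1)^2*(v^2 - 2*v - 3) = (v - 2)*(v + 1)^3*(v - 3)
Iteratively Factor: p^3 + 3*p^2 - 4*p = (p + 4)*(p^2 - p) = p*(p + 4)*(p - 1)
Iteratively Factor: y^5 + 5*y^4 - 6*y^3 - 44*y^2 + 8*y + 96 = (y + 3)*(y^4 + 2*y^3 - 12*y^2 - 8*y + 32) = (y + 3)*(y + 4)*(y^3 - 2*y^2 - 4*y + 8) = (y + 2)*(y + 3)*(y + 4)*(y^2 - 4*y + 4) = (y - 2)*(y + 2)*(y + 3)*(y + 4)*(y - 2)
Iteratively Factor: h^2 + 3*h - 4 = (h + 4)*(h - 1)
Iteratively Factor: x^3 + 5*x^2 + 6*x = (x)*(x^2 + 5*x + 6) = x*(x + 2)*(x + 3)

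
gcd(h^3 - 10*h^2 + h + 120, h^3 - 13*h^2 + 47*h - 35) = h - 5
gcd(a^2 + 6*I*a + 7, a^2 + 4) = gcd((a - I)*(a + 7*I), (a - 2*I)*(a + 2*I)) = 1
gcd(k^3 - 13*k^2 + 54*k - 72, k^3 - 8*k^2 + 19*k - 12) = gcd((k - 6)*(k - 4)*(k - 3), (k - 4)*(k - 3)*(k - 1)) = k^2 - 7*k + 12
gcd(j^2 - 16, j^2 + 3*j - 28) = j - 4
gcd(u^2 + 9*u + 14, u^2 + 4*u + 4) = u + 2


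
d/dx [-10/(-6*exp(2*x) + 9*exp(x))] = 10*(3 - 4*exp(x))*exp(-x)/(3*(2*exp(x) - 3)^2)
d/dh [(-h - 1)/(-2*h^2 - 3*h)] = (h*(2*h + 3) - (h + 1)*(4*h + 3))/(h^2*(2*h + 3)^2)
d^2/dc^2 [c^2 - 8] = 2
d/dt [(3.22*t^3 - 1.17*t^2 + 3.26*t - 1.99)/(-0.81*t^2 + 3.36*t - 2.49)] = (-2.6082*t^4 + 21.6384*t^3 - 25.344*t^2 + 2.6028*t - 1.431)/(0.6561*t^4 - 5.4432*t^3 + 15.3234*t^2 - 16.7328*t + 6.2001)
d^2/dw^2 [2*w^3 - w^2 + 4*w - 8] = 12*w - 2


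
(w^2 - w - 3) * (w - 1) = w^3 - 2*w^2 - 2*w + 3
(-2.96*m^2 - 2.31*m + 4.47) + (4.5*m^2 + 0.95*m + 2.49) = 1.54*m^2 - 1.36*m + 6.96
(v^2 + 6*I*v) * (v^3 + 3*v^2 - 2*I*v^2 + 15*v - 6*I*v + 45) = v^5 + 3*v^4 + 4*I*v^4 + 27*v^3 + 12*I*v^3 + 81*v^2 + 90*I*v^2 + 270*I*v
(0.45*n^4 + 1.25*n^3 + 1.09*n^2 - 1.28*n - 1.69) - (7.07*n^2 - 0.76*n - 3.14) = 0.45*n^4 + 1.25*n^3 - 5.98*n^2 - 0.52*n + 1.45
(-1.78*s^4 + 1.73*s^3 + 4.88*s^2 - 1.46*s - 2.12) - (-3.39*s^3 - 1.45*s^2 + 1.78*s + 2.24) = -1.78*s^4 + 5.12*s^3 + 6.33*s^2 - 3.24*s - 4.36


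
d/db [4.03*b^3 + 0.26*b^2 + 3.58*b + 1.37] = 12.09*b^2 + 0.52*b + 3.58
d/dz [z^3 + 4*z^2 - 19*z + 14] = 3*z^2 + 8*z - 19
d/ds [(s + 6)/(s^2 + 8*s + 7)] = (s^2 + 8*s - 2*(s + 4)*(s + 6) + 7)/(s^2 + 8*s + 7)^2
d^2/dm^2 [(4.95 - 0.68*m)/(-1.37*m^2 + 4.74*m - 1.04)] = ((20.0094 - 5.5896*m)*(1.37*m^2 - 4.74*m + 1.04) + (0.68*m - 4.95)*(2.74*m - 4.74)*(5.48*m - 9.48))/(1.37*m^2 - 4.74*m + 1.04)^3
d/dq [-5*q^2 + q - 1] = 1 - 10*q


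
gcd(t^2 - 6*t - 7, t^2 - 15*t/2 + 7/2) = t - 7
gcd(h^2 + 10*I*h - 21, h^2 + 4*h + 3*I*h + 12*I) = h + 3*I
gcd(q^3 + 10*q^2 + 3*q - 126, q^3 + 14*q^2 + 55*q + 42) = q^2 + 13*q + 42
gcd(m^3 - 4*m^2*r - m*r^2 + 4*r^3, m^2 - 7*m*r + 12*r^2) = -m + 4*r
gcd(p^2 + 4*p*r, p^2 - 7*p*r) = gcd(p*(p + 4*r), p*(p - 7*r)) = p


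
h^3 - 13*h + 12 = (h - 3)*(h - 1)*(h + 4)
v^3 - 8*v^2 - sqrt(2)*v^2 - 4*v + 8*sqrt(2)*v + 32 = (v - 8)*(v - 2*sqrt(2))*(v + sqrt(2))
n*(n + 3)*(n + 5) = n^3 + 8*n^2 + 15*n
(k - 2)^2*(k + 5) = k^3 + k^2 - 16*k + 20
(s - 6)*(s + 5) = s^2 - s - 30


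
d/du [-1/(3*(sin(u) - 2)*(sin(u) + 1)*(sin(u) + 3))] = (3*sin(u)^2 + 4*sin(u) - 5)*cos(u)/(3*(sin(u) - 2)^2*(sin(u) + 1)^2*(sin(u) + 3)^2)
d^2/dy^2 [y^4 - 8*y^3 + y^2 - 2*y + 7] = 12*y^2 - 48*y + 2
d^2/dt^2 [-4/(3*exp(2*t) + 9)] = 16*(3 - exp(2*t))*exp(2*t)/(3*(exp(2*t) + 3)^3)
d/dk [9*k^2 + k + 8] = 18*k + 1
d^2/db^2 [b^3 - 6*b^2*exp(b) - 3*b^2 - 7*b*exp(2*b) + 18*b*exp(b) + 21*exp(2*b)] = -6*b^2*exp(b) - 28*b*exp(2*b) - 6*b*exp(b) + 6*b + 56*exp(2*b) + 24*exp(b) - 6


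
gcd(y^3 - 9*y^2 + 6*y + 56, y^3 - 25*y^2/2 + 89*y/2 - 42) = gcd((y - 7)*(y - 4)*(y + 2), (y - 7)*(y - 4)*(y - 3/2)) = y^2 - 11*y + 28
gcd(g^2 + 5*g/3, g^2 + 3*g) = g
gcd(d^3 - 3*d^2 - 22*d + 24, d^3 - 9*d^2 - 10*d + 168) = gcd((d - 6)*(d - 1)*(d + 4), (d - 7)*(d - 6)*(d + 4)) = d^2 - 2*d - 24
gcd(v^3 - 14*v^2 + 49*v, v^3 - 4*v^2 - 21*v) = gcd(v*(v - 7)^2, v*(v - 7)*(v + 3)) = v^2 - 7*v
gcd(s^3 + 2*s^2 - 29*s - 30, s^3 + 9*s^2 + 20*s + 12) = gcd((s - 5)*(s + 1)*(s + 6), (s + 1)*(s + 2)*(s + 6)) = s^2 + 7*s + 6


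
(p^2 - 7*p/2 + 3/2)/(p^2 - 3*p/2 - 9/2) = (2*p - 1)/(2*p + 3)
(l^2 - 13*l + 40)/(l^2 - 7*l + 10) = (l - 8)/(l - 2)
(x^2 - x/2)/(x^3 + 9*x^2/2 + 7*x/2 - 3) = x/(x^2 + 5*x + 6)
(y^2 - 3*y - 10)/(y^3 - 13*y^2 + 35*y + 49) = (y^2 - 3*y - 10)/(y^3 - 13*y^2 + 35*y + 49)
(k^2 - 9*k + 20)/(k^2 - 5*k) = (k - 4)/k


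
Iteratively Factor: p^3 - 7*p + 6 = (p - 2)*(p^2 + 2*p - 3) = (p - 2)*(p - 1)*(p + 3)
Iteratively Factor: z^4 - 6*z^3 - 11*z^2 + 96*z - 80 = (z - 1)*(z^3 - 5*z^2 - 16*z + 80) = (z - 1)*(z + 4)*(z^2 - 9*z + 20) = (z - 5)*(z - 1)*(z + 4)*(z - 4)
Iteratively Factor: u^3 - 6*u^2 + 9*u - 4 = (u - 4)*(u^2 - 2*u + 1) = (u - 4)*(u - 1)*(u - 1)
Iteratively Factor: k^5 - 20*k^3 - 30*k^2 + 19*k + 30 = (k + 1)*(k^4 - k^3 - 19*k^2 - 11*k + 30) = (k + 1)*(k + 2)*(k^3 - 3*k^2 - 13*k + 15) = (k - 1)*(k + 1)*(k + 2)*(k^2 - 2*k - 15) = (k - 1)*(k + 1)*(k + 2)*(k + 3)*(k - 5)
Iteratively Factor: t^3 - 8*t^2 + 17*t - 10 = (t - 2)*(t^2 - 6*t + 5) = (t - 2)*(t - 1)*(t - 5)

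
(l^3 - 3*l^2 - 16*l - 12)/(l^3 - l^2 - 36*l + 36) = (l^2 + 3*l + 2)/(l^2 + 5*l - 6)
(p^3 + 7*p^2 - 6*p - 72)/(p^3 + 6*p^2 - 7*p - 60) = (p + 6)/(p + 5)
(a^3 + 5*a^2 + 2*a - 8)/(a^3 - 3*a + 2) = (a + 4)/(a - 1)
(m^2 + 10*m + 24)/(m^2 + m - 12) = (m + 6)/(m - 3)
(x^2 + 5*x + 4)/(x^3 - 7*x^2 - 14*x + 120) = (x + 1)/(x^2 - 11*x + 30)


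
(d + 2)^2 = d^2 + 4*d + 4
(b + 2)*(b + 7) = b^2 + 9*b + 14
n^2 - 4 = (n - 2)*(n + 2)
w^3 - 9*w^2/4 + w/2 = w*(w - 2)*(w - 1/4)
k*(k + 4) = k^2 + 4*k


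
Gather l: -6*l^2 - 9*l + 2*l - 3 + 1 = -6*l^2 - 7*l - 2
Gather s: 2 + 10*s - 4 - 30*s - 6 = -20*s - 8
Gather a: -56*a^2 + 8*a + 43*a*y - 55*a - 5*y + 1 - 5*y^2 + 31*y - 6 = -56*a^2 + a*(43*y - 47) - 5*y^2 + 26*y - 5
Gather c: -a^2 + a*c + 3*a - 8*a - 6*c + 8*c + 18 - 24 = -a^2 - 5*a + c*(a + 2) - 6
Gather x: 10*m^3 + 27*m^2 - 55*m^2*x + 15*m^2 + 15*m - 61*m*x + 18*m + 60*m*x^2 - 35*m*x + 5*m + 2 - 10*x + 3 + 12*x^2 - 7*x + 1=10*m^3 + 42*m^2 + 38*m + x^2*(60*m + 12) + x*(-55*m^2 - 96*m - 17) + 6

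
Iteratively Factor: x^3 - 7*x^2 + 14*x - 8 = (x - 2)*(x^2 - 5*x + 4) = (x - 2)*(x - 1)*(x - 4)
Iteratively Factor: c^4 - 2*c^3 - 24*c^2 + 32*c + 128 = (c + 2)*(c^3 - 4*c^2 - 16*c + 64) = (c + 2)*(c + 4)*(c^2 - 8*c + 16) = (c - 4)*(c + 2)*(c + 4)*(c - 4)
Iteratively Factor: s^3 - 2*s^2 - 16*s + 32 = (s + 4)*(s^2 - 6*s + 8) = (s - 2)*(s + 4)*(s - 4)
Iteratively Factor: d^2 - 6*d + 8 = (d - 2)*(d - 4)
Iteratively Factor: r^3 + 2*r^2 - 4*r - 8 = (r - 2)*(r^2 + 4*r + 4) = (r - 2)*(r + 2)*(r + 2)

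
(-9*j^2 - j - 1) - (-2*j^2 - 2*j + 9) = -7*j^2 + j - 10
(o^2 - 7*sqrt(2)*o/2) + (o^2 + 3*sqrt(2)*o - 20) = 2*o^2 - sqrt(2)*o/2 - 20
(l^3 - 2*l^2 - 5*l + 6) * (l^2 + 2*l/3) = l^5 - 4*l^4/3 - 19*l^3/3 + 8*l^2/3 + 4*l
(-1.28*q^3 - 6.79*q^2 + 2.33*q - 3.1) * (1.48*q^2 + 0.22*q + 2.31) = -1.8944*q^5 - 10.3308*q^4 - 1.0022*q^3 - 19.7603*q^2 + 4.7003*q - 7.161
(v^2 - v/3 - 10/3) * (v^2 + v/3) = v^4 - 31*v^2/9 - 10*v/9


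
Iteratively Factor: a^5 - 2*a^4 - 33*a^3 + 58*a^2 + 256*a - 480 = (a - 2)*(a^4 - 33*a^2 - 8*a + 240) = (a - 2)*(a + 4)*(a^3 - 4*a^2 - 17*a + 60) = (a - 2)*(a + 4)^2*(a^2 - 8*a + 15) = (a - 3)*(a - 2)*(a + 4)^2*(a - 5)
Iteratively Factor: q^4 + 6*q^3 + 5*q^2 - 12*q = (q + 3)*(q^3 + 3*q^2 - 4*q) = q*(q + 3)*(q^2 + 3*q - 4) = q*(q + 3)*(q + 4)*(q - 1)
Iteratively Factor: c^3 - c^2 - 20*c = (c + 4)*(c^2 - 5*c) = c*(c + 4)*(c - 5)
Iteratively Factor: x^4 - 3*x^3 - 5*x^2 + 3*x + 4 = (x - 4)*(x^3 + x^2 - x - 1) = (x - 4)*(x + 1)*(x^2 - 1) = (x - 4)*(x - 1)*(x + 1)*(x + 1)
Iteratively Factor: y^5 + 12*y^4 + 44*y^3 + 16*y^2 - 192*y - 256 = (y + 4)*(y^4 + 8*y^3 + 12*y^2 - 32*y - 64) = (y + 2)*(y + 4)*(y^3 + 6*y^2 - 32) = (y - 2)*(y + 2)*(y + 4)*(y^2 + 8*y + 16) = (y - 2)*(y + 2)*(y + 4)^2*(y + 4)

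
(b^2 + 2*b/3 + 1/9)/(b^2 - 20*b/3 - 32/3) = (9*b^2 + 6*b + 1)/(3*(3*b^2 - 20*b - 32))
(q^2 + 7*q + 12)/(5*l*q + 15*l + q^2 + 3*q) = (q + 4)/(5*l + q)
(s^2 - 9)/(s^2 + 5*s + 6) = (s - 3)/(s + 2)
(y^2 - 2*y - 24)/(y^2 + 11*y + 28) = (y - 6)/(y + 7)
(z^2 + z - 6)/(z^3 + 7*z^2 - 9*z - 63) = (z - 2)/(z^2 + 4*z - 21)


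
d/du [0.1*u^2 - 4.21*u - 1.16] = 0.2*u - 4.21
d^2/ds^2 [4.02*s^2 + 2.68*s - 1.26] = 8.04000000000000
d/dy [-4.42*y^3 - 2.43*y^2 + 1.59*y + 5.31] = -13.26*y^2 - 4.86*y + 1.59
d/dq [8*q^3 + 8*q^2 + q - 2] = 24*q^2 + 16*q + 1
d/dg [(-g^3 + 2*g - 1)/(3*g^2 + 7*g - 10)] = (-3*g^2 - 20*g - 13)/(9*g^2 + 60*g + 100)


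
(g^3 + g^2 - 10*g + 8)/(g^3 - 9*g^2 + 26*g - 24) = (g^2 + 3*g - 4)/(g^2 - 7*g + 12)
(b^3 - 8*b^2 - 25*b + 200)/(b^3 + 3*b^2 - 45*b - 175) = (b^2 - 13*b + 40)/(b^2 - 2*b - 35)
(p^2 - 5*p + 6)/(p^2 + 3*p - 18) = (p - 2)/(p + 6)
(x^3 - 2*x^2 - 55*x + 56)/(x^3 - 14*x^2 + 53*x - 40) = (x + 7)/(x - 5)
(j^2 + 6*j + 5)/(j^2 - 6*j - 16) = (j^2 + 6*j + 5)/(j^2 - 6*j - 16)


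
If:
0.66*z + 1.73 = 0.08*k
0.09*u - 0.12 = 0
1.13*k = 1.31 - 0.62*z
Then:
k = 2.44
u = 1.33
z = -2.33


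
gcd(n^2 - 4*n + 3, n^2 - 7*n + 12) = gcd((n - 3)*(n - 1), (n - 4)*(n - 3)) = n - 3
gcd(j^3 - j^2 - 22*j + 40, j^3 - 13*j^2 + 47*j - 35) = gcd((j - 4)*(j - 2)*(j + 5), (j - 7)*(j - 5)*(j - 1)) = 1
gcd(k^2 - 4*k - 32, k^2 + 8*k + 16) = k + 4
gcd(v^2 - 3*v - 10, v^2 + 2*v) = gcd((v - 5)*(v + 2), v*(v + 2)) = v + 2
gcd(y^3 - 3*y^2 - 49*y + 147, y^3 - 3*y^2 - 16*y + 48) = y - 3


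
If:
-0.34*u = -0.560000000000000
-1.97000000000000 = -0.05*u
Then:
No Solution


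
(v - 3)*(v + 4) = v^2 + v - 12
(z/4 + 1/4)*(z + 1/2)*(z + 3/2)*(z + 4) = z^4/4 + 7*z^3/4 + 59*z^2/16 + 47*z/16 + 3/4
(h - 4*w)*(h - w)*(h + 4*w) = h^3 - h^2*w - 16*h*w^2 + 16*w^3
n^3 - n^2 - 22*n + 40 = (n - 4)*(n - 2)*(n + 5)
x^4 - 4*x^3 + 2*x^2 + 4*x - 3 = (x - 3)*(x - 1)^2*(x + 1)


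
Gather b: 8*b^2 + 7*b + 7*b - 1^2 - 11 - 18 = 8*b^2 + 14*b - 30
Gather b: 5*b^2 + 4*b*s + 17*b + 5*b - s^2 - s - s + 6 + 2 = 5*b^2 + b*(4*s + 22) - s^2 - 2*s + 8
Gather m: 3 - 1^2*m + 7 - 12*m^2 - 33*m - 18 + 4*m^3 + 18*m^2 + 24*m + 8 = 4*m^3 + 6*m^2 - 10*m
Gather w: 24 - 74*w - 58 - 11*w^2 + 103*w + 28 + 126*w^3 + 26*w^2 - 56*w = 126*w^3 + 15*w^2 - 27*w - 6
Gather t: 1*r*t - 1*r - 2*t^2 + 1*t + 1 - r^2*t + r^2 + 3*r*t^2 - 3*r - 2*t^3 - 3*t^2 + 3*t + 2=r^2 - 4*r - 2*t^3 + t^2*(3*r - 5) + t*(-r^2 + r + 4) + 3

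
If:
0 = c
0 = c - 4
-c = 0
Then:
No Solution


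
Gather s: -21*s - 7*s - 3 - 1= -28*s - 4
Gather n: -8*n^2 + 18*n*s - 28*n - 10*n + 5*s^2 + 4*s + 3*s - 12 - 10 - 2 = -8*n^2 + n*(18*s - 38) + 5*s^2 + 7*s - 24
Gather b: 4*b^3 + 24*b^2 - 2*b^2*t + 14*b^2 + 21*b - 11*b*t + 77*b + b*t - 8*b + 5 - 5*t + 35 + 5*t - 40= 4*b^3 + b^2*(38 - 2*t) + b*(90 - 10*t)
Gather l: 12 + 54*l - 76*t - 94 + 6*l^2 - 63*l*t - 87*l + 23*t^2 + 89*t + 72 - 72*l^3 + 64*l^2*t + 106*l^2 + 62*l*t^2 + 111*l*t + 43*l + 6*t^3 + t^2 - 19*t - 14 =-72*l^3 + l^2*(64*t + 112) + l*(62*t^2 + 48*t + 10) + 6*t^3 + 24*t^2 - 6*t - 24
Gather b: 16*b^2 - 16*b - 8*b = 16*b^2 - 24*b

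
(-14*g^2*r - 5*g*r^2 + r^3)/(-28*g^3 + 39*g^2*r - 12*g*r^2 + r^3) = r*(2*g + r)/(4*g^2 - 5*g*r + r^2)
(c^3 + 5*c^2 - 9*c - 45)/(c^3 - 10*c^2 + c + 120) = (c^2 + 2*c - 15)/(c^2 - 13*c + 40)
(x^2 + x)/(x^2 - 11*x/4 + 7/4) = 4*x*(x + 1)/(4*x^2 - 11*x + 7)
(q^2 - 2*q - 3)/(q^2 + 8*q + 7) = (q - 3)/(q + 7)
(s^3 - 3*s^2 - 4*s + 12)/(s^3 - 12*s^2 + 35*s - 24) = (s^2 - 4)/(s^2 - 9*s + 8)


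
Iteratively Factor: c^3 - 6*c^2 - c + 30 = (c - 3)*(c^2 - 3*c - 10) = (c - 5)*(c - 3)*(c + 2)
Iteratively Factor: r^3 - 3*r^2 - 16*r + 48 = (r + 4)*(r^2 - 7*r + 12) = (r - 4)*(r + 4)*(r - 3)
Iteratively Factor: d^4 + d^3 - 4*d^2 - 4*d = (d + 1)*(d^3 - 4*d) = (d - 2)*(d + 1)*(d^2 + 2*d) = d*(d - 2)*(d + 1)*(d + 2)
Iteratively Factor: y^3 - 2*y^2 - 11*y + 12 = (y - 4)*(y^2 + 2*y - 3) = (y - 4)*(y + 3)*(y - 1)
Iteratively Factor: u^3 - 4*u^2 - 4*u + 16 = (u - 4)*(u^2 - 4) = (u - 4)*(u - 2)*(u + 2)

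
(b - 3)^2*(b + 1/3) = b^3 - 17*b^2/3 + 7*b + 3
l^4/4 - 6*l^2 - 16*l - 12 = (l/2 + 1)^2*(l - 6)*(l + 2)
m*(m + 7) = m^2 + 7*m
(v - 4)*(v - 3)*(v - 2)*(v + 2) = v^4 - 7*v^3 + 8*v^2 + 28*v - 48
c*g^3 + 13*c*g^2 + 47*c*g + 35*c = (g + 5)*(g + 7)*(c*g + c)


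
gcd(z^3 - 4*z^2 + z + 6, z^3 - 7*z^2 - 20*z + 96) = z - 3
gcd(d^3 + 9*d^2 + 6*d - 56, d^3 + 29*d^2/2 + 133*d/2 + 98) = d^2 + 11*d + 28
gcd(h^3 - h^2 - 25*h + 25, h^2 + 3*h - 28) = 1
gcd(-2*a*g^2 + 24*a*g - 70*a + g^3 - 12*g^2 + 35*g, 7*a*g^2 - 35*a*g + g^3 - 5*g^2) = g - 5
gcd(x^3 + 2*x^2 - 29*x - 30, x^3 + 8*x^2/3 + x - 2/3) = x + 1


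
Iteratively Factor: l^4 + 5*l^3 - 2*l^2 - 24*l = (l - 2)*(l^3 + 7*l^2 + 12*l) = (l - 2)*(l + 4)*(l^2 + 3*l) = l*(l - 2)*(l + 4)*(l + 3)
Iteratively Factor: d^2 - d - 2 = (d - 2)*(d + 1)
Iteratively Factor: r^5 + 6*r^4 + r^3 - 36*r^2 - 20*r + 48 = (r + 4)*(r^4 + 2*r^3 - 7*r^2 - 8*r + 12) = (r + 2)*(r + 4)*(r^3 - 7*r + 6) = (r - 2)*(r + 2)*(r + 4)*(r^2 + 2*r - 3) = (r - 2)*(r + 2)*(r + 3)*(r + 4)*(r - 1)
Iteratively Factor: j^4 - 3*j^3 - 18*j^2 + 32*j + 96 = (j - 4)*(j^3 + j^2 - 14*j - 24) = (j - 4)*(j + 3)*(j^2 - 2*j - 8) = (j - 4)*(j + 2)*(j + 3)*(j - 4)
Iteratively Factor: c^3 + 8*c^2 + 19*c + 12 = (c + 3)*(c^2 + 5*c + 4) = (c + 3)*(c + 4)*(c + 1)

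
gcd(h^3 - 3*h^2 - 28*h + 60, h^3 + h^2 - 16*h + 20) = h^2 + 3*h - 10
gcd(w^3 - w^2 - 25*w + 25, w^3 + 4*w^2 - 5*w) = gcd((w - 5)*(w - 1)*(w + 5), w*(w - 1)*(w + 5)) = w^2 + 4*w - 5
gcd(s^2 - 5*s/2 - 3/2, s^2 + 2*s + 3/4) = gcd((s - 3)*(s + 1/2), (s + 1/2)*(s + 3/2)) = s + 1/2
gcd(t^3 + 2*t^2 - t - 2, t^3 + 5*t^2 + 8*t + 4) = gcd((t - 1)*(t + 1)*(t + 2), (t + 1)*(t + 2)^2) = t^2 + 3*t + 2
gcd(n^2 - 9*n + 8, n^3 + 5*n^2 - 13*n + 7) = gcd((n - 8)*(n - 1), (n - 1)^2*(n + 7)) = n - 1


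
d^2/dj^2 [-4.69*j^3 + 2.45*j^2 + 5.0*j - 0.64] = 4.9 - 28.14*j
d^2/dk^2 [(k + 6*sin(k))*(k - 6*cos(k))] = 6*sqrt(2)*k*cos(k + pi/4) + 72*sin(2*k) + 12*sqrt(2)*sin(k + pi/4) + 2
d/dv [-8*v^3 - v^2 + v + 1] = -24*v^2 - 2*v + 1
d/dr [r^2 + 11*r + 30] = 2*r + 11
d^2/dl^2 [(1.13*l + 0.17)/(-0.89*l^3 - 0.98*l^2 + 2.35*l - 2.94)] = (-5.370438*l^5 - 7.5294*l^4 - 9.269678*l^3 + 36.634818*l^2 + 24.552528*l - 16.512382)/(0.704969*l^9 + 2.328774*l^8 - 3.020037*l^7 - 4.370506*l^6 + 23.359863*l^5 - 12.187182*l^4 - 30.524383*l^3 + 74.120634*l^2 - 60.93738*l + 25.412184)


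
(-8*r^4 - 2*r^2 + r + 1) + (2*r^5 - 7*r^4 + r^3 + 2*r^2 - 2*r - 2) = 2*r^5 - 15*r^4 + r^3 - r - 1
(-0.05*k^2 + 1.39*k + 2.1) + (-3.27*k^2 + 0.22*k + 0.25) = -3.32*k^2 + 1.61*k + 2.35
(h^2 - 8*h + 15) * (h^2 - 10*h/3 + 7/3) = h^4 - 34*h^3/3 + 44*h^2 - 206*h/3 + 35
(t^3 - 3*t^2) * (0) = 0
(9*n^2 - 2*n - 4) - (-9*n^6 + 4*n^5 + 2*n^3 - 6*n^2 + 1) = 9*n^6 - 4*n^5 - 2*n^3 + 15*n^2 - 2*n - 5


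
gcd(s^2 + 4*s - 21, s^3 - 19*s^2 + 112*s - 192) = s - 3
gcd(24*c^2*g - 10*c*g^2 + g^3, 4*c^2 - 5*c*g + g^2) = 4*c - g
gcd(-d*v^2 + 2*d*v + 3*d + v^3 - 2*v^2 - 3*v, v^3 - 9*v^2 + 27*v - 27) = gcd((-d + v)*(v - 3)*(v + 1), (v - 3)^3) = v - 3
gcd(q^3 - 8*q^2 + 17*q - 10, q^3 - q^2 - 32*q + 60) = q^2 - 7*q + 10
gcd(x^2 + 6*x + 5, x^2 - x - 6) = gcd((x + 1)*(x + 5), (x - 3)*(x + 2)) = 1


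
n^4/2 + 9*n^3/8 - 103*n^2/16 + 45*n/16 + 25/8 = (n/2 + 1/4)*(n - 2)*(n - 5/4)*(n + 5)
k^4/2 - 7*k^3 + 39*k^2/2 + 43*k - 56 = (k/2 + 1)*(k - 8)*(k - 7)*(k - 1)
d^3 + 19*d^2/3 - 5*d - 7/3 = (d - 1)*(d + 1/3)*(d + 7)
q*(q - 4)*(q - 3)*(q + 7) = q^4 - 37*q^2 + 84*q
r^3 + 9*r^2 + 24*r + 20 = (r + 2)^2*(r + 5)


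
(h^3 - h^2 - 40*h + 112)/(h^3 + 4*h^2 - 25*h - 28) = (h - 4)/(h + 1)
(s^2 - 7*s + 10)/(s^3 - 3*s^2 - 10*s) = (s - 2)/(s*(s + 2))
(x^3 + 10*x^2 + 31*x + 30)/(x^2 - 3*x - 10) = (x^2 + 8*x + 15)/(x - 5)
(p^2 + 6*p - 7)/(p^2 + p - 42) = (p - 1)/(p - 6)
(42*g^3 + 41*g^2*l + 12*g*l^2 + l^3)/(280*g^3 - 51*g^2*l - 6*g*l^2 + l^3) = (6*g^2 + 5*g*l + l^2)/(40*g^2 - 13*g*l + l^2)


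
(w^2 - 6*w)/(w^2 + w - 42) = w/(w + 7)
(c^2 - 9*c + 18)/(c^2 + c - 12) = (c - 6)/(c + 4)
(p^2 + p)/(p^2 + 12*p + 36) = p*(p + 1)/(p^2 + 12*p + 36)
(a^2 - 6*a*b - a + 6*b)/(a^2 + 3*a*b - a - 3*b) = (a - 6*b)/(a + 3*b)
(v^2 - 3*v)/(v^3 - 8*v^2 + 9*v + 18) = v/(v^2 - 5*v - 6)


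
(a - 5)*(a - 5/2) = a^2 - 15*a/2 + 25/2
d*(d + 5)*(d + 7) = d^3 + 12*d^2 + 35*d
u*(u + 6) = u^2 + 6*u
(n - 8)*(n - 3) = n^2 - 11*n + 24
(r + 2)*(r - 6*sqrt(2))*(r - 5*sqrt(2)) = r^3 - 11*sqrt(2)*r^2 + 2*r^2 - 22*sqrt(2)*r + 60*r + 120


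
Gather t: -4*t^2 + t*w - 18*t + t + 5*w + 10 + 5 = -4*t^2 + t*(w - 17) + 5*w + 15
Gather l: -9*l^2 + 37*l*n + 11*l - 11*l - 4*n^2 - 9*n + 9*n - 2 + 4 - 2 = -9*l^2 + 37*l*n - 4*n^2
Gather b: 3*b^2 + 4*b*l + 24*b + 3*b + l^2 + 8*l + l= 3*b^2 + b*(4*l + 27) + l^2 + 9*l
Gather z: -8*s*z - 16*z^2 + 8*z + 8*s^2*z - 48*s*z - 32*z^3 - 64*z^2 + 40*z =-32*z^3 - 80*z^2 + z*(8*s^2 - 56*s + 48)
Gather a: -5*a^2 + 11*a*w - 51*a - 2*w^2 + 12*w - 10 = -5*a^2 + a*(11*w - 51) - 2*w^2 + 12*w - 10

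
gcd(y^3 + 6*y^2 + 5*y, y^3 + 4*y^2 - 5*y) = y^2 + 5*y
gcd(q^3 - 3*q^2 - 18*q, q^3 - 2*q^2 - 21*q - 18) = q^2 - 3*q - 18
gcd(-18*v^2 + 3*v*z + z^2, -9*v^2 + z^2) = -3*v + z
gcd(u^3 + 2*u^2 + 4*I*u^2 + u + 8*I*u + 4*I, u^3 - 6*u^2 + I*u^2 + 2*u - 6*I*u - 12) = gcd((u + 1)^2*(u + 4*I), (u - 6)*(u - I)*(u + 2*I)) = 1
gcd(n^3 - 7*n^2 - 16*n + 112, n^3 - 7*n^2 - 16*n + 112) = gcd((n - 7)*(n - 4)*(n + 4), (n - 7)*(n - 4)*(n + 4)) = n^3 - 7*n^2 - 16*n + 112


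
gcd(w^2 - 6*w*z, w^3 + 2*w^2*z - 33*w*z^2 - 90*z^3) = -w + 6*z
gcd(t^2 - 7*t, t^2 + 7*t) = t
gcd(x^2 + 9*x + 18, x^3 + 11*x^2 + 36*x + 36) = x^2 + 9*x + 18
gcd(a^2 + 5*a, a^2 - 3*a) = a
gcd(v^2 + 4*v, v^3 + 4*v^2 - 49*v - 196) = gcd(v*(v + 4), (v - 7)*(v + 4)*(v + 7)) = v + 4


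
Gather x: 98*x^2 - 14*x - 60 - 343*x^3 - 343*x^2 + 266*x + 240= -343*x^3 - 245*x^2 + 252*x + 180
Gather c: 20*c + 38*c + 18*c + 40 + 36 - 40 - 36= 76*c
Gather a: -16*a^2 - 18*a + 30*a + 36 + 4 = -16*a^2 + 12*a + 40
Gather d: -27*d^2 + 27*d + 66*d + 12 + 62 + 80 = -27*d^2 + 93*d + 154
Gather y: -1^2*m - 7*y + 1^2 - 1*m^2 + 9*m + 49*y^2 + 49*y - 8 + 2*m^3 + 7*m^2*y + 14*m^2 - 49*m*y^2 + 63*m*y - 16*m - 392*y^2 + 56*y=2*m^3 + 13*m^2 - 8*m + y^2*(-49*m - 343) + y*(7*m^2 + 63*m + 98) - 7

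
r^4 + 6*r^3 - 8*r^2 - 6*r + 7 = (r - 1)^2*(r + 1)*(r + 7)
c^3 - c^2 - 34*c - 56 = (c - 7)*(c + 2)*(c + 4)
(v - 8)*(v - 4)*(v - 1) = v^3 - 13*v^2 + 44*v - 32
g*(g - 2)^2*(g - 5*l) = g^4 - 5*g^3*l - 4*g^3 + 20*g^2*l + 4*g^2 - 20*g*l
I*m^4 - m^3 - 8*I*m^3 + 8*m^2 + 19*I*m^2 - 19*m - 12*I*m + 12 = (m - 4)*(m - 3)*(m + I)*(I*m - I)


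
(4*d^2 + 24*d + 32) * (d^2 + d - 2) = 4*d^4 + 28*d^3 + 48*d^2 - 16*d - 64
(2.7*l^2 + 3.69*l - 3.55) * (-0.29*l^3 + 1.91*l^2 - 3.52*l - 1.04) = -0.783*l^5 + 4.0869*l^4 - 1.4266*l^3 - 22.5773*l^2 + 8.6584*l + 3.692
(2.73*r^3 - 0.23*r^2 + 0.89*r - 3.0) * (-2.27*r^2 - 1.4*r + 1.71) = -6.1971*r^5 - 3.2999*r^4 + 2.97*r^3 + 5.1707*r^2 + 5.7219*r - 5.13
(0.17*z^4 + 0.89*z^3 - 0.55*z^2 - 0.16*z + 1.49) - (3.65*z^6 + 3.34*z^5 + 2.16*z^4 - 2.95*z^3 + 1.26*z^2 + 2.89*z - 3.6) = -3.65*z^6 - 3.34*z^5 - 1.99*z^4 + 3.84*z^3 - 1.81*z^2 - 3.05*z + 5.09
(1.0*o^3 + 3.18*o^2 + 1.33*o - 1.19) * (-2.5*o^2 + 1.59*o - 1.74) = -2.5*o^5 - 6.36*o^4 - 0.00879999999999992*o^3 - 0.4435*o^2 - 4.2063*o + 2.0706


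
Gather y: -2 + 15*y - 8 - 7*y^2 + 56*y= -7*y^2 + 71*y - 10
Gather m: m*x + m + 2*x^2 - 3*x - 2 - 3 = m*(x + 1) + 2*x^2 - 3*x - 5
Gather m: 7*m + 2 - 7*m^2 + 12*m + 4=-7*m^2 + 19*m + 6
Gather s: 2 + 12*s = 12*s + 2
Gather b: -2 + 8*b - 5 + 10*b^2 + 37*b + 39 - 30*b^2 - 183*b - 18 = -20*b^2 - 138*b + 14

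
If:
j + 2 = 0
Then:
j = -2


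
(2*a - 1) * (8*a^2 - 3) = 16*a^3 - 8*a^2 - 6*a + 3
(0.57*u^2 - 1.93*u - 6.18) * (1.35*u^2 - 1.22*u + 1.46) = 0.7695*u^4 - 3.3009*u^3 - 5.1562*u^2 + 4.7218*u - 9.0228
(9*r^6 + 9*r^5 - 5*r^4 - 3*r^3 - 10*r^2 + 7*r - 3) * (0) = 0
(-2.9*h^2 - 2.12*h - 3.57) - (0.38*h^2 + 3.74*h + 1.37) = -3.28*h^2 - 5.86*h - 4.94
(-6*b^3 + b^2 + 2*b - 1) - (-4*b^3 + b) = -2*b^3 + b^2 + b - 1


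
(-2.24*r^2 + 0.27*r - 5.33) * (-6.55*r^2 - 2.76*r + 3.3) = 14.672*r^4 + 4.4139*r^3 + 26.7743*r^2 + 15.6018*r - 17.589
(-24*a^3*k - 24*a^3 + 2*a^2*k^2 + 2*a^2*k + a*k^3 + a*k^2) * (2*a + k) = -48*a^4*k - 48*a^4 - 20*a^3*k^2 - 20*a^3*k + 4*a^2*k^3 + 4*a^2*k^2 + a*k^4 + a*k^3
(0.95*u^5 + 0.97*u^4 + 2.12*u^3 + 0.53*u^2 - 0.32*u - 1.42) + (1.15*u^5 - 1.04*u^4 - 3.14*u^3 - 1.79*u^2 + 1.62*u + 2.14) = 2.1*u^5 - 0.0700000000000001*u^4 - 1.02*u^3 - 1.26*u^2 + 1.3*u + 0.72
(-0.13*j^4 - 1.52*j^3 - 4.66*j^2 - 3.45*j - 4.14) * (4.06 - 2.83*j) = 0.3679*j^5 + 3.7738*j^4 + 7.0166*j^3 - 9.1561*j^2 - 2.2908*j - 16.8084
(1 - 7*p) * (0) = 0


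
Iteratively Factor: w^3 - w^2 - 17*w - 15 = (w - 5)*(w^2 + 4*w + 3) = (w - 5)*(w + 1)*(w + 3)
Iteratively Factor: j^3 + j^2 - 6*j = (j)*(j^2 + j - 6) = j*(j + 3)*(j - 2)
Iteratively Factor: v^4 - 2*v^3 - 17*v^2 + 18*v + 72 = (v + 3)*(v^3 - 5*v^2 - 2*v + 24) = (v - 3)*(v + 3)*(v^2 - 2*v - 8) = (v - 3)*(v + 2)*(v + 3)*(v - 4)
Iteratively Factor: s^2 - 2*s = (s - 2)*(s)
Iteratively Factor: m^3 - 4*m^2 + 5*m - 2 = (m - 1)*(m^2 - 3*m + 2) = (m - 2)*(m - 1)*(m - 1)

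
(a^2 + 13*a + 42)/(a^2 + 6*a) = (a + 7)/a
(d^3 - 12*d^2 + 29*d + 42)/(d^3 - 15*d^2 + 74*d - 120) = (d^2 - 6*d - 7)/(d^2 - 9*d + 20)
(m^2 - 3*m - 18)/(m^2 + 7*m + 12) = (m - 6)/(m + 4)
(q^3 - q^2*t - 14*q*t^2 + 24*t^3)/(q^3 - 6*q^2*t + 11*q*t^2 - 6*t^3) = (q + 4*t)/(q - t)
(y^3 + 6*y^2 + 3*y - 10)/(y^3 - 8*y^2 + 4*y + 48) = (y^2 + 4*y - 5)/(y^2 - 10*y + 24)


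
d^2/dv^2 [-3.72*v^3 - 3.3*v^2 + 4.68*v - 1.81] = -22.32*v - 6.6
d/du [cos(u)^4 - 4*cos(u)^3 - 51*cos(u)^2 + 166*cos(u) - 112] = 2*(-2*cos(u)^3 + 6*cos(u)^2 + 51*cos(u) - 83)*sin(u)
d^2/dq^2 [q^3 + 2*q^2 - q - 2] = 6*q + 4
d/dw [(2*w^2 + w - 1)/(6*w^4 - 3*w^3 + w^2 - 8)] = (-w*(2*w^2 + w - 1)*(24*w^2 - 9*w + 2) + (4*w + 1)*(6*w^4 - 3*w^3 + w^2 - 8))/(6*w^4 - 3*w^3 + w^2 - 8)^2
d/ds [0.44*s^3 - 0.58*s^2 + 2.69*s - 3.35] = 1.32*s^2 - 1.16*s + 2.69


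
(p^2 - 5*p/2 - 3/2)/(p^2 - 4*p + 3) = (p + 1/2)/(p - 1)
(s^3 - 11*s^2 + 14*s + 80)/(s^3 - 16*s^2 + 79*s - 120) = (s + 2)/(s - 3)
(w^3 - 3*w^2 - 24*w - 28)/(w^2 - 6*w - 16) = (w^2 - 5*w - 14)/(w - 8)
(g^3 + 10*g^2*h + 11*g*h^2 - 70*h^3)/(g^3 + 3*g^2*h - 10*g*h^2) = (g + 7*h)/g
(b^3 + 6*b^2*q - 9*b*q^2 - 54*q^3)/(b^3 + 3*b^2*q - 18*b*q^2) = (b + 3*q)/b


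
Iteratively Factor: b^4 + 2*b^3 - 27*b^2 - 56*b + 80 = (b - 1)*(b^3 + 3*b^2 - 24*b - 80) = (b - 1)*(b + 4)*(b^2 - b - 20) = (b - 1)*(b + 4)^2*(b - 5)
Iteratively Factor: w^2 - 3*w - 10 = (w - 5)*(w + 2)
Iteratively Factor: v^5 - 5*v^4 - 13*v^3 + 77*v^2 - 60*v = (v - 5)*(v^4 - 13*v^2 + 12*v) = (v - 5)*(v - 3)*(v^3 + 3*v^2 - 4*v) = v*(v - 5)*(v - 3)*(v^2 + 3*v - 4) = v*(v - 5)*(v - 3)*(v + 4)*(v - 1)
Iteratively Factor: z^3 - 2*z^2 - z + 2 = (z - 1)*(z^2 - z - 2) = (z - 1)*(z + 1)*(z - 2)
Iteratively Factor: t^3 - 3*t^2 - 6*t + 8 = (t - 4)*(t^2 + t - 2) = (t - 4)*(t - 1)*(t + 2)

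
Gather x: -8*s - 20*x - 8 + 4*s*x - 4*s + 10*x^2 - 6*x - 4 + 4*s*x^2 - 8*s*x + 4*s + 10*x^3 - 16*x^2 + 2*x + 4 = -8*s + 10*x^3 + x^2*(4*s - 6) + x*(-4*s - 24) - 8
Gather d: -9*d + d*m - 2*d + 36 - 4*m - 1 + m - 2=d*(m - 11) - 3*m + 33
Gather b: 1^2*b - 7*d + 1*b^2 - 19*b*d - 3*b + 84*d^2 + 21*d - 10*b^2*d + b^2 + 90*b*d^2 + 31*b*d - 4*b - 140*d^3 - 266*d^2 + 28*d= b^2*(2 - 10*d) + b*(90*d^2 + 12*d - 6) - 140*d^3 - 182*d^2 + 42*d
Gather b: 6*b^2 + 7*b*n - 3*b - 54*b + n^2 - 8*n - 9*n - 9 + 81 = 6*b^2 + b*(7*n - 57) + n^2 - 17*n + 72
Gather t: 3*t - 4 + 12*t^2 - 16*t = 12*t^2 - 13*t - 4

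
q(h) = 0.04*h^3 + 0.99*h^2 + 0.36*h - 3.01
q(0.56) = -2.49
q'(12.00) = 41.40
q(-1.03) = -2.37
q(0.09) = -2.97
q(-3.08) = 4.10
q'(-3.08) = -4.60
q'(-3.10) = -4.62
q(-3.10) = 4.20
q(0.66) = -2.33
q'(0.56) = 1.51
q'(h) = 0.12*h^2 + 1.98*h + 0.36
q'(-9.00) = -7.74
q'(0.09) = 0.54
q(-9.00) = 44.78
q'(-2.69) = -4.10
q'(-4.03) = -5.67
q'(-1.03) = -1.55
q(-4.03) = 9.00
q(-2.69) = 2.41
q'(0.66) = 1.72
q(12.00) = 212.99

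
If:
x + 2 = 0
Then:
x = -2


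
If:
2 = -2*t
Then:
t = -1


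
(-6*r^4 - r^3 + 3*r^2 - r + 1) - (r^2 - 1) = -6*r^4 - r^3 + 2*r^2 - r + 2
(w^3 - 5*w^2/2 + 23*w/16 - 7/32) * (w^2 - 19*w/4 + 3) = w^5 - 29*w^4/4 + 261*w^3/16 - 931*w^2/64 + 685*w/128 - 21/32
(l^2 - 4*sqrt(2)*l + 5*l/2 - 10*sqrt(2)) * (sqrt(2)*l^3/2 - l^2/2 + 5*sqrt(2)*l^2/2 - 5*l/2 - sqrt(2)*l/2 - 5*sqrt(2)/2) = sqrt(2)*l^5/2 - 9*l^4/2 + 15*sqrt(2)*l^4/4 - 135*l^3/4 + 31*sqrt(2)*l^3/4 - 209*l^2/4 + 45*sqrt(2)*l^2/4 + 75*sqrt(2)*l/4 + 30*l + 50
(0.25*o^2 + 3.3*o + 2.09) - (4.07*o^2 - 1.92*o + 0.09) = -3.82*o^2 + 5.22*o + 2.0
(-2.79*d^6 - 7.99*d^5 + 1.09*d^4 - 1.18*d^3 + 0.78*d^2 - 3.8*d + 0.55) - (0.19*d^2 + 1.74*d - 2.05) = -2.79*d^6 - 7.99*d^5 + 1.09*d^4 - 1.18*d^3 + 0.59*d^2 - 5.54*d + 2.6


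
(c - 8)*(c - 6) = c^2 - 14*c + 48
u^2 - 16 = (u - 4)*(u + 4)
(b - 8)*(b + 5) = b^2 - 3*b - 40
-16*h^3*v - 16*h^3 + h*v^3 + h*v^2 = (-4*h + v)*(4*h + v)*(h*v + h)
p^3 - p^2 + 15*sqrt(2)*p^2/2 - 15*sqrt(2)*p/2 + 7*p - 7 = (p - 1)*(p + sqrt(2)/2)*(p + 7*sqrt(2))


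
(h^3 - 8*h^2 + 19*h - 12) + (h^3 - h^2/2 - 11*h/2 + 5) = 2*h^3 - 17*h^2/2 + 27*h/2 - 7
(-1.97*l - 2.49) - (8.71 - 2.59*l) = 0.62*l - 11.2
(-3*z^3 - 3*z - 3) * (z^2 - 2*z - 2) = -3*z^5 + 6*z^4 + 3*z^3 + 3*z^2 + 12*z + 6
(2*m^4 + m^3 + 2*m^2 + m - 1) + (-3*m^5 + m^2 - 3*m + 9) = -3*m^5 + 2*m^4 + m^3 + 3*m^2 - 2*m + 8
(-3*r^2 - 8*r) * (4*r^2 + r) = -12*r^4 - 35*r^3 - 8*r^2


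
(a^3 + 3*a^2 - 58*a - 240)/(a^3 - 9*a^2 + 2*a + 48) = (a^2 + 11*a + 30)/(a^2 - a - 6)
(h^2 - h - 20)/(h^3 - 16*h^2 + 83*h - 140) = (h + 4)/(h^2 - 11*h + 28)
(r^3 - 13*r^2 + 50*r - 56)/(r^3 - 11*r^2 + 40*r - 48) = (r^2 - 9*r + 14)/(r^2 - 7*r + 12)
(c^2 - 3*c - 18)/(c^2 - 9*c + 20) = (c^2 - 3*c - 18)/(c^2 - 9*c + 20)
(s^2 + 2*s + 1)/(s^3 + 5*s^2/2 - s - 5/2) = 2*(s + 1)/(2*s^2 + 3*s - 5)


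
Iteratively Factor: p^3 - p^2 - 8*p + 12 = (p - 2)*(p^2 + p - 6) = (p - 2)^2*(p + 3)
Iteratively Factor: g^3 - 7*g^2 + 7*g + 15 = (g - 3)*(g^2 - 4*g - 5) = (g - 3)*(g + 1)*(g - 5)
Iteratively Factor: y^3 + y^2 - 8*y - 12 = (y + 2)*(y^2 - y - 6) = (y - 3)*(y + 2)*(y + 2)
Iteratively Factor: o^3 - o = (o + 1)*(o^2 - o) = o*(o + 1)*(o - 1)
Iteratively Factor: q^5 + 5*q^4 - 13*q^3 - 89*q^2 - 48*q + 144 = (q + 4)*(q^4 + q^3 - 17*q^2 - 21*q + 36) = (q - 4)*(q + 4)*(q^3 + 5*q^2 + 3*q - 9) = (q - 4)*(q + 3)*(q + 4)*(q^2 + 2*q - 3) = (q - 4)*(q + 3)^2*(q + 4)*(q - 1)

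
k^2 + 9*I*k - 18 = (k + 3*I)*(k + 6*I)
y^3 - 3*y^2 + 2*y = y*(y - 2)*(y - 1)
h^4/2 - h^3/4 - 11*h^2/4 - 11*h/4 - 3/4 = (h/2 + 1/2)*(h - 3)*(h + 1/2)*(h + 1)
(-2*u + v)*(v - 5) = -2*u*v + 10*u + v^2 - 5*v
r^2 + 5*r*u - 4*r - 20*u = (r - 4)*(r + 5*u)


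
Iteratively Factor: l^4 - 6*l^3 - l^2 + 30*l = (l + 2)*(l^3 - 8*l^2 + 15*l) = (l - 5)*(l + 2)*(l^2 - 3*l) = (l - 5)*(l - 3)*(l + 2)*(l)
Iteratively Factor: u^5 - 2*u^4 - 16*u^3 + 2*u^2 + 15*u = (u - 5)*(u^4 + 3*u^3 - u^2 - 3*u) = (u - 5)*(u - 1)*(u^3 + 4*u^2 + 3*u) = u*(u - 5)*(u - 1)*(u^2 + 4*u + 3) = u*(u - 5)*(u - 1)*(u + 3)*(u + 1)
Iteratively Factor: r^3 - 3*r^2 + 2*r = (r)*(r^2 - 3*r + 2) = r*(r - 2)*(r - 1)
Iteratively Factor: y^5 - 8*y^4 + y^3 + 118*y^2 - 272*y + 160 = (y + 4)*(y^4 - 12*y^3 + 49*y^2 - 78*y + 40) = (y - 5)*(y + 4)*(y^3 - 7*y^2 + 14*y - 8) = (y - 5)*(y - 4)*(y + 4)*(y^2 - 3*y + 2) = (y - 5)*(y - 4)*(y - 1)*(y + 4)*(y - 2)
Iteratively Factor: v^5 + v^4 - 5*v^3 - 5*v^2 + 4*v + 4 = (v - 1)*(v^4 + 2*v^3 - 3*v^2 - 8*v - 4) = (v - 1)*(v + 1)*(v^3 + v^2 - 4*v - 4) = (v - 1)*(v + 1)^2*(v^2 - 4) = (v - 2)*(v - 1)*(v + 1)^2*(v + 2)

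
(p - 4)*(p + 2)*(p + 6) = p^3 + 4*p^2 - 20*p - 48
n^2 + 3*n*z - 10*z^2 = (n - 2*z)*(n + 5*z)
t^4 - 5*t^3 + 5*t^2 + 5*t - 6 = (t - 3)*(t - 2)*(t - 1)*(t + 1)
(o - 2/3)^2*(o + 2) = o^3 + 2*o^2/3 - 20*o/9 + 8/9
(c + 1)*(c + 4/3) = c^2 + 7*c/3 + 4/3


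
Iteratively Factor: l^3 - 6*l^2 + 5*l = (l - 1)*(l^2 - 5*l) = (l - 5)*(l - 1)*(l)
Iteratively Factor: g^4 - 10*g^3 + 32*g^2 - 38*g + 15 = (g - 1)*(g^3 - 9*g^2 + 23*g - 15) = (g - 1)^2*(g^2 - 8*g + 15) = (g - 5)*(g - 1)^2*(g - 3)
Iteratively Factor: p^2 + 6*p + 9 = (p + 3)*(p + 3)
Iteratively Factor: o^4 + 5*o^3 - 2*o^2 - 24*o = (o + 4)*(o^3 + o^2 - 6*o) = (o - 2)*(o + 4)*(o^2 + 3*o) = (o - 2)*(o + 3)*(o + 4)*(o)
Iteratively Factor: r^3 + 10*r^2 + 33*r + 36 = (r + 3)*(r^2 + 7*r + 12) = (r + 3)^2*(r + 4)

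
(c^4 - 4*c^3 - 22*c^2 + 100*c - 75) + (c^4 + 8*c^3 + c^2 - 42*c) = 2*c^4 + 4*c^3 - 21*c^2 + 58*c - 75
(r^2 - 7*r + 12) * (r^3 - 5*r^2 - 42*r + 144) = r^5 - 12*r^4 + 5*r^3 + 378*r^2 - 1512*r + 1728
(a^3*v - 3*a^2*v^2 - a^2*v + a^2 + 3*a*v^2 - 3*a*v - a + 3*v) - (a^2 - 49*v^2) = a^3*v - 3*a^2*v^2 - a^2*v + 3*a*v^2 - 3*a*v - a + 49*v^2 + 3*v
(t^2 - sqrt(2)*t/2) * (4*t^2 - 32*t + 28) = 4*t^4 - 32*t^3 - 2*sqrt(2)*t^3 + 16*sqrt(2)*t^2 + 28*t^2 - 14*sqrt(2)*t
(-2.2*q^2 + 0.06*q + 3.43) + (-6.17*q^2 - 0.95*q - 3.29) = -8.37*q^2 - 0.89*q + 0.14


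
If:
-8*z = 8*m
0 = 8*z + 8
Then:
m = 1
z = -1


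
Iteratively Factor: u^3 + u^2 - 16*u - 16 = (u + 4)*(u^2 - 3*u - 4) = (u + 1)*(u + 4)*(u - 4)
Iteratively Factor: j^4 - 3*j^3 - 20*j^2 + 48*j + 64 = (j - 4)*(j^3 + j^2 - 16*j - 16) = (j - 4)*(j + 4)*(j^2 - 3*j - 4) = (j - 4)*(j + 1)*(j + 4)*(j - 4)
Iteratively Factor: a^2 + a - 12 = (a + 4)*(a - 3)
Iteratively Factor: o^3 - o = (o - 1)*(o^2 + o) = (o - 1)*(o + 1)*(o)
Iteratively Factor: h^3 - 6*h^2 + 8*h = (h)*(h^2 - 6*h + 8) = h*(h - 4)*(h - 2)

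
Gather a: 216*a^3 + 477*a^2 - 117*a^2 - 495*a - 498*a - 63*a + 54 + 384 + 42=216*a^3 + 360*a^2 - 1056*a + 480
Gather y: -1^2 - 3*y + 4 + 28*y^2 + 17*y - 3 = 28*y^2 + 14*y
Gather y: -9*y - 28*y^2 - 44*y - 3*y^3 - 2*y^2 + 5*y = -3*y^3 - 30*y^2 - 48*y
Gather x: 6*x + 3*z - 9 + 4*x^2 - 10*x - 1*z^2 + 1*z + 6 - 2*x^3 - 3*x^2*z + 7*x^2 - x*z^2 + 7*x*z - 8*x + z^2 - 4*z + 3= -2*x^3 + x^2*(11 - 3*z) + x*(-z^2 + 7*z - 12)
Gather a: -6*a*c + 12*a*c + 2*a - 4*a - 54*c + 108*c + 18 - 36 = a*(6*c - 2) + 54*c - 18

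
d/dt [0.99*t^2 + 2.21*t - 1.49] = 1.98*t + 2.21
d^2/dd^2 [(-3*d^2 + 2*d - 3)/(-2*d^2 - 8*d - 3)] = 2*(-56*d^3 - 18*d^2 + 180*d + 249)/(8*d^6 + 96*d^5 + 420*d^4 + 800*d^3 + 630*d^2 + 216*d + 27)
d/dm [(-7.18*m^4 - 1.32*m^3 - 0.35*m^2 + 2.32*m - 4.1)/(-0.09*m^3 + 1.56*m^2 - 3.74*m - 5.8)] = (0.6462*m^6 - 22.4016*m^5 + 78.4689*m^4 + 176.8672*m^3 + 19.5508*m^2 + 16.852*m - 28.79)/(0.0081*m^6 - 0.2808*m^5 + 3.1068*m^4 - 10.6248*m^3 - 4.1084*m^2 + 43.384*m + 33.64)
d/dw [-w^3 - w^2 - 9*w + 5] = -3*w^2 - 2*w - 9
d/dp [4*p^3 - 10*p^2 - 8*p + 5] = 12*p^2 - 20*p - 8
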